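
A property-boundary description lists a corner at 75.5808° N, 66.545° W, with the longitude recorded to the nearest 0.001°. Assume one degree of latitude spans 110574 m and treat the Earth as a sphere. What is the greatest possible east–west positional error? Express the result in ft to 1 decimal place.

45.2 ft

Rounding to 3 decimal places leaves the longitude within ±0.0005° of the true value.
Parallels shrink by cos φ, so at 75.5808° a degree of longitude is 110574 × 0.2490 ≈ 27534.5 m.
So at most 0.0005° × 27534.5 ≈ 13.7673 m east–west.
In feet: 13.7673 m ÷ 0.3048 ≈ 45.168 ft.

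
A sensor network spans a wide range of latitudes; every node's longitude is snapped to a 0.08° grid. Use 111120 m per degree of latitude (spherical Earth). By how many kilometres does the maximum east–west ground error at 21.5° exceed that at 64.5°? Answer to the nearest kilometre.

With a 0.08° grid the true value lies within half a step, ±0.08°/2 = ±0.04°, of the stored one.
Error at 21.5° = 0.04° × 111120 × cos 21.5° ≈ 4444.8 × 0.9304 = 4135.5 m.
At 64.5°: 0.04° × 111120 × cos 64.5° = 0.04 × 111120 × 0.4305 ≈ 1913.5 m.
Difference: 4135.5 − 1913.5 = 2222 m.
That is 2221.98 m = 2.222 km.

2 kilometres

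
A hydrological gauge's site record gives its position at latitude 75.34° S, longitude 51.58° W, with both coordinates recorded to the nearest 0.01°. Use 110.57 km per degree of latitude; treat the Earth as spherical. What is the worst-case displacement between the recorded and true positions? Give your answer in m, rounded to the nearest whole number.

570 m

Rounding to 2 decimal places leaves each coordinate within ±0.005° of the true value.
Latitude error → 0.005 × 110570 = 552.85 m along the meridian.
Longitude error → 0.005 × 110570 × cos 75.34° = 0.005 × 110570 × 0.2531 ≈ 139.917 m.
Worst case both components are at the extreme and orthogonal: √(552.85² + 139.917²) ≈ 570.28 m.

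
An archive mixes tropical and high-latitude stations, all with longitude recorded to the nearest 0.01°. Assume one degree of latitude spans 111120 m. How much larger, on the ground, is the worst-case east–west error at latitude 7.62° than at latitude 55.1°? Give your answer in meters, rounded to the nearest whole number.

Rounding to 2 decimal places leaves the longitude within ±0.005° of the true value.
Error at 7.62° = 0.005° × 111120 × cos 7.62° ≈ 555.6 × 0.9912 = 550.69 m.
At 55.1°: 0.005° × 111120 × cos 55.1° = 0.005 × 111120 × 0.5721 ≈ 317.88 m.
Difference: 550.69 − 317.88 = 232.81 m.

233 meters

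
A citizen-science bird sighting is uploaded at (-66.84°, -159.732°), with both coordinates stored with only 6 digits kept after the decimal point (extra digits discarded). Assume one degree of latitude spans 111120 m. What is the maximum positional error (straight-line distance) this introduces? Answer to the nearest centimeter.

12 centimeters

Truncating at 6 decimal places can drop up to a full unit in the last place, so each coordinate may be off by as much as 1e-06°.
Latitude error → 1e-06 × 111120 = 0.11112 m along the meridian.
Longitude error → 1e-06 × 111120 × cos 66.84° = 1e-06 × 111120 × 0.3933 ≈ 0.0437035 m.
Worst case both components are at the extreme and orthogonal: √(0.11112² + 0.0437035²) ≈ 0.119405 m.
That is 0.119405 m = 11.941 cm.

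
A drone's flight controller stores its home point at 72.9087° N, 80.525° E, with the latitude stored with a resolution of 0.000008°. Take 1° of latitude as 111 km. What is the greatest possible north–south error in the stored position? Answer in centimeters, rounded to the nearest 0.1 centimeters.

44.4 centimeters

With a 0.000008° grid the true value lies within half a step, ±0.000008°/2 = ±4e-06°, of the stored one.
So the N–S error is at most 4e-06 × 111000 = 0.444 m.
That is 0.444 m = 44.4 cm.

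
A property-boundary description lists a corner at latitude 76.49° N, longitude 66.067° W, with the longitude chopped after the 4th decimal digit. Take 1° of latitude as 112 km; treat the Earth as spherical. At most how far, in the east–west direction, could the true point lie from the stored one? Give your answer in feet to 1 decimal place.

Truncating at 4 decimal places can drop up to a full unit in the last place, so the longitude may be off by as much as 0.0001°.
At latitude 76.49° a degree of longitude spans 112000 m × cos 76.49° = 112000 × 0.2336 ≈ 26164.9 m.
East–west error: 0.0001° × 26164.9 m/° ≈ 2.61649 m.
In feet: 2.61649 m ÷ 0.3048 ≈ 8.5843 ft.

8.6 feet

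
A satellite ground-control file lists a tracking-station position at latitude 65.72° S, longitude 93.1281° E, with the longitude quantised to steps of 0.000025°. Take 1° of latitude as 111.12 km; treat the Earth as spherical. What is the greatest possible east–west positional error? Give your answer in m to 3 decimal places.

0.571 m

With a 0.000025° grid the true value lies within half a step, ±0.000025°/2 = ±1.25e-05°, of the stored one.
At latitude 65.72° a degree of longitude spans 111120 m × cos 65.72° = 111120 × 0.4112 ≈ 45692.1 m.
East–west error: 1.25e-05° × 45692.1 m/° ≈ 0.571152 m.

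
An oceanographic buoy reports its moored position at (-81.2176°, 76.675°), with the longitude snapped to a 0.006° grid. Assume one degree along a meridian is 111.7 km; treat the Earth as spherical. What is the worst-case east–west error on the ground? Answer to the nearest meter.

51 meters

With a 0.006° grid the true value lies within half a step, ±0.006°/2 = ±0.003°, of the stored one.
One degree of longitude at 81.2176° is 111700 × cos 81.2176° ≈ 111700 × 0.1527 = 17054.6 m.
So at most 0.003° × 17054.6 ≈ 51.1638 m east–west.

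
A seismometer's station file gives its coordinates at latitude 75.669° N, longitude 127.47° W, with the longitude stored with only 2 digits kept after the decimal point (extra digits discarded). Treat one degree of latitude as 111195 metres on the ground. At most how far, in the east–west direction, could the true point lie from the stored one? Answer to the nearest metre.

275 metres

Truncating at 2 decimal places can drop up to a full unit in the last place, so the longitude may be off by as much as 0.01°.
One degree of longitude at 75.669° is 111195 × cos 75.669° ≈ 111195 × 0.2475 = 27523.3 m.
Maximum E–W displacement: 0.01 × 27523.3 = 275.233 m.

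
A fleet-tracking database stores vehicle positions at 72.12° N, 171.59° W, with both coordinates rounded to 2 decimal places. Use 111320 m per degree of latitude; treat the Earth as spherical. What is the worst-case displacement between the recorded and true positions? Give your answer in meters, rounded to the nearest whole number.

Rounding to 2 decimal places leaves each coordinate within ±0.005° of the true value.
Latitude error → 0.005 × 111320 = 556.6 m along the meridian.
Longitude error → 0.005 × 111320 × cos 72.12° = 0.005 × 111320 × 0.3070 ≈ 170.89 m.
The two errors are perpendicular, so the maximum displacement is √(556.6² + 170.89²) ≈ 582.243 m.

582 meters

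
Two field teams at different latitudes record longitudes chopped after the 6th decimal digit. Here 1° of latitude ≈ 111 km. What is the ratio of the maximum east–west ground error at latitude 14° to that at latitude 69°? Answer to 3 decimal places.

Truncating at 6 decimal places can drop up to a full unit in the last place, so the longitude may be off by as much as 1e-06°.
Error at 14° = 1e-06° × 111000 × cos 14° ≈ 0.111 × 0.9703 = 0.1077 m.
Error at 69° = 1e-06° × 111000 × cos 69° ≈ 0.111 × 0.3584 = 0.039779 m.
Ratio: 0.1077 / 0.039779 = cos 14° / cos 69° ≈ 2.7075.

2.708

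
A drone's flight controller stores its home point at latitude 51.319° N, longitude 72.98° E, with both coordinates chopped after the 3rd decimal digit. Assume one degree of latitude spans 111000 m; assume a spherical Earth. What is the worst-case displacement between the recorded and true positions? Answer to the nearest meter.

131 meters

Truncating at 3 decimal places can drop up to a full unit in the last place, so each coordinate may be off by as much as 0.001°.
N–S: 0.001° × 111000 m/° = 111 m.
E–W at 51.319°: 0.001° × 111000 × cos 51.319° = 0.001 × 111000 × 0.6250 ≈ 69.3732 m.
The two errors are perpendicular, so the maximum displacement is √(111² + 69.3732²) ≈ 130.896 m.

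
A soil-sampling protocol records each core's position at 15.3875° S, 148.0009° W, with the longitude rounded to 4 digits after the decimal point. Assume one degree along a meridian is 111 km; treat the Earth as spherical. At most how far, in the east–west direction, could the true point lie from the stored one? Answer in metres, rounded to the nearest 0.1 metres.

5.4 metres

Rounding to 4 decimal places leaves the longitude within ±5e-05° of the true value.
One degree of longitude at 15.3875° is 111000 × cos 15.3875° ≈ 111000 × 0.9642 = 107021 m.
So at most 5e-05° × 107021 ≈ 5.35105 m east–west.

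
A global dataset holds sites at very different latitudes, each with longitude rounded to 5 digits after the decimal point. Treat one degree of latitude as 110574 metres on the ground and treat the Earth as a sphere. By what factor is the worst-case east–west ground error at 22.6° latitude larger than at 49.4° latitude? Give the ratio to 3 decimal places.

Rounding to 5 decimal places leaves the longitude within ±5e-06° of the true value.
Error at 22.6° = 5e-06° × 110574 × cos 22.6° ≈ 0.55287 × 0.9232 = 0.51042 m.
Error at 49.4° = 5e-06° × 110574 × cos 49.4° ≈ 0.55287 × 0.6508 = 0.35979 m.
The ratio reduces to cos 22.6° / cos 49.4° = 0.9232/0.6508 ≈ 1.4186.

1.419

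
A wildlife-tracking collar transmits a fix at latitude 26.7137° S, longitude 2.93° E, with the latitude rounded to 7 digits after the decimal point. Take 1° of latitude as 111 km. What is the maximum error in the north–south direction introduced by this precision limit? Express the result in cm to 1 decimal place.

Rounding to 7 decimal places leaves the latitude within ±5e-08° of the true value.
North–south distance: 5e-08° × 111000 m/° = 0.00555 m.
That is 0.00555 m = 0.555 cm.

0.6 cm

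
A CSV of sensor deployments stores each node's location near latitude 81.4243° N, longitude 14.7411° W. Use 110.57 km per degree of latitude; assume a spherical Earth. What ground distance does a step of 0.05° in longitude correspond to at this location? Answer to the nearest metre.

824 metres

One degree of longitude here spans 110570 × cos 81.4243° = 110570 × 0.1491 ≈ 16487.8 m; 0.05° of that is 824.388 m.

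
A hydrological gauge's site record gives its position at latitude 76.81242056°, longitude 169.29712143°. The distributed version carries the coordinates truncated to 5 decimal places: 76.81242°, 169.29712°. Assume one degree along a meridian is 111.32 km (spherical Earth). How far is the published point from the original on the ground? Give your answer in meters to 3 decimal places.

0.072 meters

The latitude changed by +0.00000056° and the longitude by +0.00000143°.
North–south shift: 0.00000056 × 111320 = 0.0623392 m.
E–W at 76.8124°: 0.00000143° × 111320 × cos 76.8124° = 0.00000143 × 111320 × 0.2281 ≈ 0.036317 m.
Combined displacement = (0.0623392² + 0.036317²)^½ ≈ 0.0721464 m.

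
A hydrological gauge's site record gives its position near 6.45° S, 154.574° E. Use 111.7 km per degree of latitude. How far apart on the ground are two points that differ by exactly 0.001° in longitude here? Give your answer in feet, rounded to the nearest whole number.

0.001° of longitude at 6.45° is 0.001 × 111700 × cos 6.45° ≈ 0.001 × 110993 = 110.993 m.
Converting: 110.993 m × 3.2808 ft/m ≈ 364.15 ft.

364 feet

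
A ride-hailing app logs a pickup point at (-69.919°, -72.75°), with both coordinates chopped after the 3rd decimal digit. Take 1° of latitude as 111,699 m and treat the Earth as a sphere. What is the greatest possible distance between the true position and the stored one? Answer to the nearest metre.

118 metres

Truncating at 3 decimal places can drop up to a full unit in the last place, so each coordinate may be off by as much as 0.001°.
North–south component: 0.001° × 111699 = 111.699 m.
E–W at 69.919°: 0.001° × 111699 × cos 69.919° = 0.001 × 111699 × 0.3433 ≈ 38.3517 m.
Combining orthogonally: (111.699² + 38.3517²)^½ ≈ 118.1 m.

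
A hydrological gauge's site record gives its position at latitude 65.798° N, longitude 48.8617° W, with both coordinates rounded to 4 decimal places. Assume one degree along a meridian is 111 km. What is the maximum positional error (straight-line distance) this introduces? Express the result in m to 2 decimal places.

6.00 m

Rounding to 4 decimal places leaves each coordinate within ±5e-05° of the true value.
Latitude error → 5e-05 × 111000 = 5.55 m along the meridian.
East–west component at 65.798°: 5e-05° × 111000 × cos 65.798° ≈ 5e-05 × 45505 ≈ 2.27525 m.
The two errors are perpendicular, so the maximum displacement is √(5.55² + 2.27525²) ≈ 5.99827 m.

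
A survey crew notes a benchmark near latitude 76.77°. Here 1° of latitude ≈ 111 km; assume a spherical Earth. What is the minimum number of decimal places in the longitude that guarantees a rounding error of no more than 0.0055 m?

7 decimal places

At 76.77° one degree of longitude covers 111000 × cos 76.77° ≈ 111000 × 0.2289 ≈ 25403.5 m.
Rounding to N decimal places gives at most 0.5 × 10⁻ᴺ degrees of error, i.e. 0.5 × 10⁻ᴺ × 25403.5 m.
Setting 12701.8 × 10⁻ᴺ ≤ 0.0055 gives 10ᴺ ≥ 2.309e+06, i.e. N ≥ 6.36.
N = 6 would give 0.0127 m (too coarse); N = 7 gives 0.00127 m ≤ 0.0055 m.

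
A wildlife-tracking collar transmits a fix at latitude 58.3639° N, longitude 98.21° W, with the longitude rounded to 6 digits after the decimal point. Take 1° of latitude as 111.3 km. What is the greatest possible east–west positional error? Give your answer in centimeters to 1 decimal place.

Rounding to 6 decimal places leaves the longitude within ±5e-07° of the true value.
Parallels shrink by cos φ, so at 58.3639° a degree of longitude is 111300 × 0.5245 ≈ 58379.3 m.
Maximum E–W displacement: 5e-07 × 58379.3 = 0.0291897 m.
That is 0.0291897 m = 2.919 cm.

2.9 centimeters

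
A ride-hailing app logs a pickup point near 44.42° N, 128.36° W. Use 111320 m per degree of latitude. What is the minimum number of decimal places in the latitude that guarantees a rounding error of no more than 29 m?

4

One degree of latitude covers 111320 m.
With N decimal places the half-ulp bound is 0.5·10⁻ᴺ°, or 0.5·10⁻ᴺ × 111320 m on the ground.
Need 0.5 × 111320 × 10⁻ᴺ ≤ 29 → 10⁻ᴺ ≤ 5.210e-04, so N ≥ 3.28.
At 3 places the error can reach 55.7 m, but 4 places keeps it to 5.57 m.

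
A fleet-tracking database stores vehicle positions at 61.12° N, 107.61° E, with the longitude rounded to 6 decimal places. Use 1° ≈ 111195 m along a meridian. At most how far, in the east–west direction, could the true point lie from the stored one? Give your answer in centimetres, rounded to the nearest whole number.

3 centimetres

Rounding to 6 decimal places leaves the longitude within ±5e-07° of the true value.
Parallels shrink by cos φ, so at 61.12° a degree of longitude is 111195 × 0.4830 ≈ 53704.6 m.
Maximum E–W displacement: 5e-07 × 53704.6 = 0.0268523 m.
That is 0.0268523 m = 2.6852 cm.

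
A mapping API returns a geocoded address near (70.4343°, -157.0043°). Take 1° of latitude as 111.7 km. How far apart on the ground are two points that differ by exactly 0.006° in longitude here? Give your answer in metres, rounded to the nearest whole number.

At 70.4343° a degree of longitude is 111700 × cos 70.4343° ≈ 37406.9 m, so 0.006° corresponds to 224.442 m.

224 metres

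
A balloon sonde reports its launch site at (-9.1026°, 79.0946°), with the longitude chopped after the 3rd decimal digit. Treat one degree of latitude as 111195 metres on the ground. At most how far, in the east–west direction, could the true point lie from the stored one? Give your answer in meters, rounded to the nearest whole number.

Truncating at 3 decimal places can drop up to a full unit in the last place, so the longitude may be off by as much as 0.001°.
One degree of longitude at 9.1026° is 111195 × cos 9.1026° ≈ 111195 × 0.9874 = 109795 m.
So at most 0.001° × 109795 ≈ 109.795 m east–west.

110 meters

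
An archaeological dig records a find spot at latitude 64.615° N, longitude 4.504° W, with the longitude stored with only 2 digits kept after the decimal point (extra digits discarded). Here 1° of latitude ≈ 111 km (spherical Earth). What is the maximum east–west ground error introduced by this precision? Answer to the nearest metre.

476 metres

Truncating at 2 decimal places can drop up to a full unit in the last place, so the longitude may be off by as much as 0.01°.
Parallels shrink by cos φ, so at 64.615° a degree of longitude is 111000 × 0.4287 ≈ 47585.5 m.
East–west error: 0.01° × 47585.5 m/° ≈ 475.855 m.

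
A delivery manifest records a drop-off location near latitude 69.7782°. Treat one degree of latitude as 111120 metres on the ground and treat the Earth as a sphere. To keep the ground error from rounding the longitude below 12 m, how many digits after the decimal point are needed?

At 69.7782° one degree of longitude covers 111120 × cos 69.7782° ≈ 111120 × 0.3457 ≈ 38409.2 m.
N decimal places → at most half a unit in the last place, 0.5 × 10⁻ᴺ° = 38409.2/2 × 10⁻ᴺ m.
Setting 19204.6 × 10⁻ᴺ ≤ 12 gives 10ᴺ ≥ 1600, i.e. N ≥ 3.20.
So 4 decimal places suffice (1.92 m); 3 would allow up to 19.2 m.

4 decimal places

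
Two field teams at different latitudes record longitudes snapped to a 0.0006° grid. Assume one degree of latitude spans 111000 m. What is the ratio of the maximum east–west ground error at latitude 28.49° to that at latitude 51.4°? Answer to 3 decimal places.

With a 0.0006° grid the true value lies within half a step, ±0.0006°/2 = ±0.0003°, of the stored one.
Error at 28.49° = 0.0003° × 111000 × cos 28.49° ≈ 33.3 × 0.8789 = 29.267 m.
Error at 51.4° = 0.0003° × 111000 × cos 51.4° ≈ 33.3 × 0.6239 = 20.775 m.
Ratio: 29.267 / 20.775 = cos 28.49° / cos 51.4° ≈ 1.4088.

1.409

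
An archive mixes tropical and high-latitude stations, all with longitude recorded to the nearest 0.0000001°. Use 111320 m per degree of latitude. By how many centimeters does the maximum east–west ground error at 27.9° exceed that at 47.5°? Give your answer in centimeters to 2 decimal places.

Rounding to 7 decimal places leaves the longitude within ±5e-08° of the true value.
At 27.9°: 5e-08° × 111320 × cos 27.9° = 5e-08 × 111320 × 0.8838 ≈ 0.004919 m.
At 47.5°: 5e-08° × 111320 × cos 47.5° = 5e-08 × 111320 × 0.6756 ≈ 0.0037603 m.
Difference: 0.004919 − 0.0037603 = 0.0011587 m.
That is 0.0011587 m = 0.11587 cm.

0.12 centimeters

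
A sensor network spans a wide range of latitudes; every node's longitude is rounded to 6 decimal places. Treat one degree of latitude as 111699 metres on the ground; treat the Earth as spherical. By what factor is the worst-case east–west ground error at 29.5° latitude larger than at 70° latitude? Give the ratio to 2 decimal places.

2.54

Rounding to 6 decimal places leaves the longitude within ±5e-07° of the true value.
At 29.5°: 5e-07° × 111699 × cos 29.5° = 5e-07 × 111699 × 0.8704 ≈ 0.048609 m.
At 70°: 5e-07° × 111699 × cos 70° = 5e-07 × 111699 × 0.3420 ≈ 0.019102 m.
The ratio reduces to cos 29.5° / cos 70° = 0.8704/0.3420 ≈ 2.5447.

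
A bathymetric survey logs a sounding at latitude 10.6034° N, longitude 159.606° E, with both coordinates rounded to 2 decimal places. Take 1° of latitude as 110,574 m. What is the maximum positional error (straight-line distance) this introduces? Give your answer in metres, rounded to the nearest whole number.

775 metres

Rounding to 2 decimal places leaves each coordinate within ±0.005° of the true value.
Latitude error → 0.005 × 110574 = 552.87 m along the meridian.
Longitude error → 0.005 × 110574 × cos 10.6034° = 0.005 × 110574 × 0.9829 ≈ 543.429 m.
The two errors are perpendicular, so the maximum displacement is √(552.87² + 543.429²) ≈ 775.23 m.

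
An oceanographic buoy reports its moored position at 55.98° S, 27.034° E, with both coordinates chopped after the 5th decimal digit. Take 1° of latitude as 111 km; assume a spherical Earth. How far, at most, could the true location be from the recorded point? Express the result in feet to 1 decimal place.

Truncating at 5 decimal places can drop up to a full unit in the last place, so each coordinate may be off by as much as 1e-05°.
North–south component: 1e-05° × 111000 = 1.11 m.
East–west component at 55.98°: 1e-05° × 111000 × cos 55.98° ≈ 1e-05 × 62102.5 ≈ 0.621025 m.
Combining orthogonally: (1.11² + 0.621025²)^½ ≈ 1.27192 m.
Converting: 1.27192 m × 3.2808 ft/m ≈ 4.173 ft.

4.2 feet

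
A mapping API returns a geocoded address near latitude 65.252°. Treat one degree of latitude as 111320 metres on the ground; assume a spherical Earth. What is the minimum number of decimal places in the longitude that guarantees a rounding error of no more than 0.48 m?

5 decimal places

At 65.252° one degree of longitude covers 111320 × cos 65.252° ≈ 111320 × 0.4186 ≈ 46601.7 m.
N decimal places → at most half a unit in the last place, 0.5 × 10⁻ᴺ° = 46601.7/2 × 10⁻ᴺ m.
Setting 23300.8 × 10⁻ᴺ ≤ 0.48 gives 10ᴺ ≥ 4.854e+04, i.e. N ≥ 4.69.
At 4 places the error can reach 2.33 m, but 5 places keeps it to 0.233 m.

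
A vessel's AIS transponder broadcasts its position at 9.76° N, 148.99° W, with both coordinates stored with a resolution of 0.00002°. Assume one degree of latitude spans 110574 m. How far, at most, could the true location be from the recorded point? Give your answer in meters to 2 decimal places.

1.55 meters

With a 0.00002° grid the true value lies within half a step, ±0.00002°/2 = ±1e-05°, of the stored one.
N–S: 1e-05° × 110574 m/° = 1.10574 m.
Longitude error → 1e-05 × 110574 × cos 9.76° = 1e-05 × 110574 × 0.9855 ≈ 1.08974 m.
The two errors are perpendicular, so the maximum displacement is √(1.10574² + 1.08974²) ≈ 1.55248 m.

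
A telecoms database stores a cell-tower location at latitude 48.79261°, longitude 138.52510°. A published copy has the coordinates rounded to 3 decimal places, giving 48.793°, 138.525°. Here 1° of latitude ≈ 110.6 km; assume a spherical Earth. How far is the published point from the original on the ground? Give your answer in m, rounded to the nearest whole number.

44 m

Δlat = 48.79261 − 48.793 = -0.00039°; Δlon = 138.52510 − 138.525 = +0.00010°.
N–S: -0.00039° × 110600 m/° = -43.134 m.
East–west at this latitude: 0.00010° × 110600 × cos 48.793° ≈ 0.00010 × 72861.2 = 7.28612 m.
Hypotenuse of the two orthogonal shifts: √(43.134² + 7.28612²) = 43.7451 m.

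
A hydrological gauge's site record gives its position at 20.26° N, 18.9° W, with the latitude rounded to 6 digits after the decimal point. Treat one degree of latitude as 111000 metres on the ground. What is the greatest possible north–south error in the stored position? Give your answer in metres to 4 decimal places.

Rounding to 6 decimal places leaves the latitude within ±5e-07° of the true value.
So the N–S error is at most 5e-07 × 111000 = 0.0555 m.

0.0555 metres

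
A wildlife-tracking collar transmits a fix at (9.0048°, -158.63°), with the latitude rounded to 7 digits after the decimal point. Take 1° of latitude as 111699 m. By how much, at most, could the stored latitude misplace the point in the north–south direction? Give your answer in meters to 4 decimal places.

0.0056 meters

Rounding to 7 decimal places leaves the latitude within ±5e-08° of the true value.
Along the meridian that is 5e-08° × 111699 m/° = 0.00558495 m.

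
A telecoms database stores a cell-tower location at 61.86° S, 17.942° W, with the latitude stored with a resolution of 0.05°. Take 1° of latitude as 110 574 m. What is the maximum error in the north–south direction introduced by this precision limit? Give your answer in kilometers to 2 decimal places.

2.76 kilometers

With a 0.05° grid the true value lies within half a step, ±0.05°/2 = ±0.025°, of the stored one.
Along the meridian that is 0.025° × 110574 m/° = 2764.35 m.
That is 2764.35 m = 2.7644 km.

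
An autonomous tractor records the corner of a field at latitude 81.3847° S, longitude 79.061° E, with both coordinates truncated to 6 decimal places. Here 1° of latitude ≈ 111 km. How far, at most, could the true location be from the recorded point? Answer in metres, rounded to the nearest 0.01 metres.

0.11 metres

Truncating at 6 decimal places can drop up to a full unit in the last place, so each coordinate may be off by as much as 1e-06°.
North–south component: 1e-06° × 111000 = 0.111 m.
E–W at 81.3847°: 1e-06° × 111000 × cos 81.3847° = 1e-06 × 111000 × 0.1498 ≈ 0.0166277 m.
The two errors are perpendicular, so the maximum displacement is √(0.111² + 0.0166277²) ≈ 0.112239 m.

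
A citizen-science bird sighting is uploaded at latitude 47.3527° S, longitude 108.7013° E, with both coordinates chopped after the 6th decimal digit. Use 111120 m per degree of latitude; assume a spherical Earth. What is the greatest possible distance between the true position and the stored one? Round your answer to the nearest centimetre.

13 centimetres

Truncating at 6 decimal places can drop up to a full unit in the last place, so each coordinate may be off by as much as 1e-06°.
N–S: 1e-06° × 111120 m/° = 0.11112 m.
Longitude error → 1e-06 × 111120 × cos 47.3527° = 1e-06 × 111120 × 0.6775 ≈ 0.075282 m.
Combining orthogonally: (0.11112² + 0.075282²)^½ ≈ 0.13422 m.
That is 0.13422 m = 13.422 cm.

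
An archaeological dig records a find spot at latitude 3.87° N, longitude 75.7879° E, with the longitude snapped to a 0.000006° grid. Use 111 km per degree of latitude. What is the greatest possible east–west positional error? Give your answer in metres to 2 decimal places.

0.33 metres

With a 0.000006° grid the true value lies within half a step, ±0.000006°/2 = ±3e-06°, of the stored one.
Parallels shrink by cos φ, so at 3.87° a degree of longitude is 111000 × 0.9977 ≈ 110747 m.
East–west error: 3e-06° × 110747 m/° ≈ 0.332241 m.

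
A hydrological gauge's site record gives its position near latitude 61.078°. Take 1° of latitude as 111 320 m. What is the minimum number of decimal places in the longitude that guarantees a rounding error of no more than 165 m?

3

At 61.078° one degree of longitude covers 111320 × cos 61.078° ≈ 111320 × 0.4836 ≈ 53836.4 m.
With N decimal places the half-ulp bound is 0.5·10⁻ᴺ°, or 0.5·10⁻ᴺ × 53836.4 m on the ground.
Setting 26918.2 × 10⁻ᴺ ≤ 165 gives 10ᴺ ≥ 163.1, i.e. N ≥ 2.21.
At 2 places the error can reach 269 m, but 3 places keeps it to 26.9 m.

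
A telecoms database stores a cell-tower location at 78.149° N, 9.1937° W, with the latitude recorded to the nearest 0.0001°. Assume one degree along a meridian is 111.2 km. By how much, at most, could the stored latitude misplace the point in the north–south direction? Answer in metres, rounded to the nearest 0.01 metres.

5.56 metres

Rounding to 4 decimal places leaves the latitude within ±5e-05° of the true value.
So the N–S error is at most 5e-05 × 111200 = 5.56 m.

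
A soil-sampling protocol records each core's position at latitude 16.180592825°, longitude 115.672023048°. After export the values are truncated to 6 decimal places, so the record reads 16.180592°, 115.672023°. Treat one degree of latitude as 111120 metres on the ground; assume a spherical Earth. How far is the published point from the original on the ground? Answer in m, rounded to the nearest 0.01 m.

0.09 m

The latitude changed by +0.000000825° and the longitude by +0.000000048°.
N–S: 0.000000825° × 111120 m/° = 0.091674 m.
E–W at 16.1806°: 0.000000048° × 111120 × cos 16.1806° = 0.000000048 × 111120 × 0.9604 ≈ 0.00512248 m.
Combined displacement = (0.091674² + 0.00512248²)^½ ≈ 0.091817 m.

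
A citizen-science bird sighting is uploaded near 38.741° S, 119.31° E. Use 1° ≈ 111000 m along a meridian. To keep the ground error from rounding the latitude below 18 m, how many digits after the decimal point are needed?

4

One degree of latitude covers 111000 m.
N decimal places → at most half a unit in the last place, 0.5 × 10⁻ᴺ° = 111000/2 × 10⁻ᴺ m.
Setting 55500 × 10⁻ᴺ ≤ 18 gives 10ᴺ ≥ 3083, i.e. N ≥ 3.49.
So 4 decimal places suffice (5.55 m); 3 would allow up to 55.5 m.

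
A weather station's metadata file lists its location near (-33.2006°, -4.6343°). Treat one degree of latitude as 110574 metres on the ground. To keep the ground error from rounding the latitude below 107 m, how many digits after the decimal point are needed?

3 decimal places

One degree of latitude covers 110574 m.
With N decimal places the half-ulp bound is 0.5·10⁻ᴺ°, or 0.5·10⁻ᴺ × 110574 m on the ground.
Need 0.5 × 110574 × 10⁻ᴺ ≤ 107 → 10⁻ᴺ ≤ 1.935e-03, so N ≥ 2.71.
So 3 decimal places suffice (55.3 m); 2 would allow up to 553 m.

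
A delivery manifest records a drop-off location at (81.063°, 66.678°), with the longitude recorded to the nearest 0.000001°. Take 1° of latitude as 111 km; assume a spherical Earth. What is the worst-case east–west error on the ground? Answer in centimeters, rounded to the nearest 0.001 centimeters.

0.862 centimeters

Rounding to 6 decimal places leaves the longitude within ±5e-07° of the true value.
One degree of longitude at 81.063° is 111000 × cos 81.063° ≈ 111000 × 0.1553 = 17243.7 m.
Maximum E–W displacement: 5e-07 × 17243.7 = 0.00862183 m.
That is 0.00862183 m = 0.86218 cm.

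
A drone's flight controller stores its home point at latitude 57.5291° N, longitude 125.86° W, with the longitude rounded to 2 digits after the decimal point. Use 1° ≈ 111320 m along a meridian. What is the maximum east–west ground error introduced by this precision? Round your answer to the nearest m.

Rounding to 2 decimal places leaves the longitude within ±0.005° of the true value.
One degree of longitude at 57.5291° is 111320 × cos 57.5291° ≈ 111320 × 0.5369 = 59764.5 m.
East–west error: 0.005° × 59764.5 m/° ≈ 298.823 m.

299 m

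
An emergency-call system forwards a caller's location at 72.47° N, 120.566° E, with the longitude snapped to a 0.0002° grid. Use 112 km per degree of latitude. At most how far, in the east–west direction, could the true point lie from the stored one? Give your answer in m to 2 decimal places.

3.37 m

With a 0.0002° grid the true value lies within half a step, ±0.0002°/2 = ±0.0001°, of the stored one.
Parallels shrink by cos φ, so at 72.47° a degree of longitude is 112000 × 0.3012 ≈ 33735 m.
So at most 0.0001° × 33735 ≈ 3.3735 m east–west.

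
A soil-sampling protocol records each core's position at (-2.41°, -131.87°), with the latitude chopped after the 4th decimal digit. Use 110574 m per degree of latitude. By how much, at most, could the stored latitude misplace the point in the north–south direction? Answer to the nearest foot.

36 feet

Truncating at 4 decimal places can drop up to a full unit in the last place, so the latitude may be off by as much as 0.0001°.
North–south distance: 0.0001° × 110574 m/° = 11.0574 m.
In feet: 11.0574 m ÷ 0.3048 ≈ 36.278 ft.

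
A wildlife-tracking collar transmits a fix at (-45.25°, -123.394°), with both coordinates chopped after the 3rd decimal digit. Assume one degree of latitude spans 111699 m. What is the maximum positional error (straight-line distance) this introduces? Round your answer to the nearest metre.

137 metres

Truncating at 3 decimal places can drop up to a full unit in the last place, so each coordinate may be off by as much as 0.001°.
North–south component: 0.001° × 111699 = 111.699 m.
E–W at 45.25°: 0.001° × 111699 × cos 45.25° = 0.001 × 111699 × 0.7040 ≈ 78.6377 m.
The two errors are perpendicular, so the maximum displacement is √(111.699² + 78.6377²) ≈ 136.604 m.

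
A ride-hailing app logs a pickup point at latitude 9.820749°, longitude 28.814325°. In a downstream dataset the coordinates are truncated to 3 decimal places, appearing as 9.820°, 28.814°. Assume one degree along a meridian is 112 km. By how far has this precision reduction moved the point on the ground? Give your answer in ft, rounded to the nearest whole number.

299 ft

The latitude changed by +0.000749° and the longitude by +0.000325°.
N–S: 0.000749° × 112000 m/° = 83.888 m.
E–W at 9.82°: 0.000325° × 112000 × cos 9.82° = 0.000325 × 112000 × 0.9853 ≈ 35.8667 m.
Distance: √(83.888² + 35.8667²) ≈ 91.2339 m.
Converting: 91.2339 m × 3.2808 ft/m ≈ 299.32 ft.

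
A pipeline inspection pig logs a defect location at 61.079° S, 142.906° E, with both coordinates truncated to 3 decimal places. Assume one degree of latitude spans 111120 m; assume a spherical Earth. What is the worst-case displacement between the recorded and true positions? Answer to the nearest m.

Truncating at 3 decimal places can drop up to a full unit in the last place, so each coordinate may be off by as much as 0.001°.
North–south component: 0.001° × 111120 = 111.12 m.
Longitude error → 0.001 × 111120 × cos 61.079° = 0.001 × 111120 × 0.4836 ≈ 53.738 m.
Combining orthogonally: (111.12² + 53.738²)^½ ≈ 123.432 m.

123 m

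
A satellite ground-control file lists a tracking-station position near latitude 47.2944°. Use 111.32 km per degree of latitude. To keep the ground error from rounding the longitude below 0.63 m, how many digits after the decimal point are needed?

At 47.2944° one degree of longitude covers 111320 × cos 47.2944° ≈ 111320 × 0.6782 ≈ 75500.7 m.
With N decimal places the half-ulp bound is 0.5·10⁻ᴺ°, or 0.5·10⁻ᴺ × 75500.7 m on the ground.
Need 0.5 × 75500.7 × 10⁻ᴺ ≤ 0.63 → 10⁻ᴺ ≤ 1.669e-05, so N ≥ 4.78.
At 4 places the error can reach 3.78 m, but 5 places keeps it to 0.378 m.

5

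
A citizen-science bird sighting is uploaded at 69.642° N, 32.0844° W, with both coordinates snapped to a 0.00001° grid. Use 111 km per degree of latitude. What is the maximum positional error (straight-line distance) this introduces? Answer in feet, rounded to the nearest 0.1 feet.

1.9 feet

With a 0.00001° grid the true value lies within half a step, ±0.00001°/2 = ±5e-06°, of the stored one.
Latitude error → 5e-06 × 111000 = 0.555 m along the meridian.
E–W at 69.642°: 5e-06° × 111000 × cos 69.642° = 5e-06 × 111000 × 0.3479 ≈ 0.193076 m.
The two errors are perpendicular, so the maximum displacement is √(0.555² + 0.193076²) ≈ 0.587625 m.
Converting: 0.587625 m × 3.2808 ft/m ≈ 1.9279 ft.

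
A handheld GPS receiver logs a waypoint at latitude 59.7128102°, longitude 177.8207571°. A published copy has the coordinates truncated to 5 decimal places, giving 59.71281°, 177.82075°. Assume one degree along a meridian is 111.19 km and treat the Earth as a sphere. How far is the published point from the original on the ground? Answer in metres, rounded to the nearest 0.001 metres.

The latitude changed by +0.0000002° and the longitude by +0.0000071°.
North–south shift: 0.0000002 × 111190 = 0.022238 m.
East–west at this latitude: 0.0000071° × 111190 × cos 59.7128° ≈ 0.0000071 × 56077 = 0.398146 m.
Distance: √(0.022238² + 0.398146²) ≈ 0.398767 m.

0.399 metres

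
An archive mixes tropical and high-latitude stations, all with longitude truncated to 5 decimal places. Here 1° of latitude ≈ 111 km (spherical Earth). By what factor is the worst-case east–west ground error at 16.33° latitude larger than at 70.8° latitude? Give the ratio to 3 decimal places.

Truncating at 5 decimal places can drop up to a full unit in the last place, so the longitude may be off by as much as 1e-05°.
At 16.33°: 1e-05° × 111000 × cos 16.33° = 1e-05 × 111000 × 0.9597 ≈ 1.0652 m.
Error at 70.8° = 1e-05° × 111000 × cos 70.8° ≈ 1.11 × 0.3289 = 0.36504 m.
Ratio: 1.0652 / 0.36504 = cos 16.33° / cos 70.8° ≈ 2.9181.

2.918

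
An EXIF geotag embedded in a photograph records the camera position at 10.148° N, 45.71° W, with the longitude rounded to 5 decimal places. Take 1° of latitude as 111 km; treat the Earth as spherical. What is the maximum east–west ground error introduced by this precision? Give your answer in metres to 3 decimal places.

0.546 metres

Rounding to 5 decimal places leaves the longitude within ±5e-06° of the true value.
At latitude 10.148° a degree of longitude spans 111000 m × cos 10.148° = 111000 × 0.9844 ≈ 109264 m.
So at most 5e-06° × 109264 ≈ 0.546318 m east–west.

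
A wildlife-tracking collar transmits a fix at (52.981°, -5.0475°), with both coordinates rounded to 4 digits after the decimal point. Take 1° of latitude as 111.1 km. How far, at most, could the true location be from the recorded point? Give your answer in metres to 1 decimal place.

Rounding to 4 decimal places leaves each coordinate within ±5e-05° of the true value.
Latitude error → 5e-05 × 111100 = 5.555 m along the meridian.
East–west component at 52.981°: 5e-05° × 111100 × cos 52.981° ≈ 5e-05 × 66891.1 ≈ 3.34455 m.
Combining orthogonally: (5.555² + 3.34455²)^½ ≈ 6.48414 m.

6.5 metres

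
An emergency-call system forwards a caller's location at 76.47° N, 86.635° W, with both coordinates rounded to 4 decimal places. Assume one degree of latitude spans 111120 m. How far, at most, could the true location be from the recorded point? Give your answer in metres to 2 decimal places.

Rounding to 4 decimal places leaves each coordinate within ±5e-05° of the true value.
Latitude error → 5e-05 × 111120 = 5.556 m along the meridian.
E–W at 76.47°: 5e-05° × 111120 × cos 76.47° = 5e-05 × 111120 × 0.2340 ≈ 1.29985 m.
The two errors are perpendicular, so the maximum displacement is √(5.556² + 1.29985²) ≈ 5.70603 m.

5.71 metres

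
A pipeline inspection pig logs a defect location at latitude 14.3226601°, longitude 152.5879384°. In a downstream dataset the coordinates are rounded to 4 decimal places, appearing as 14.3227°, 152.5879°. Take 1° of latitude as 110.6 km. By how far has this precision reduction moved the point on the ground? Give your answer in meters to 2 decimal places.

6.03 meters

The latitude changed by -0.0000399° and the longitude by +0.0000384°.
N–S: -0.0000399° × 110600 m/° = -4.41294 m.
E–W at 14.3227°: 0.0000384° × 110600 × cos 14.3227° = 0.0000384 × 110600 × 0.9689 ≈ 4.11503 m.
Hypotenuse of the two orthogonal shifts: √(4.41294² + 4.11503²) = 6.03387 m.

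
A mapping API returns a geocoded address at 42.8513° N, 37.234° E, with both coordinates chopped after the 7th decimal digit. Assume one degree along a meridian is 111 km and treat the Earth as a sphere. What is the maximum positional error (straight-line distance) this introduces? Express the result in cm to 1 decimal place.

1.4 cm

Truncating at 7 decimal places can drop up to a full unit in the last place, so each coordinate may be off by as much as 1e-07°.
N–S: 1e-07° × 111000 m/° = 0.0111 m.
Longitude error → 1e-07 × 111000 × cos 42.8513° = 1e-07 × 111000 × 0.7331 ≈ 0.00813765 m.
The two errors are perpendicular, so the maximum displacement is √(0.0111² + 0.00813765²) ≈ 0.0137634 m.
That is 0.0137634 m = 1.3763 cm.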